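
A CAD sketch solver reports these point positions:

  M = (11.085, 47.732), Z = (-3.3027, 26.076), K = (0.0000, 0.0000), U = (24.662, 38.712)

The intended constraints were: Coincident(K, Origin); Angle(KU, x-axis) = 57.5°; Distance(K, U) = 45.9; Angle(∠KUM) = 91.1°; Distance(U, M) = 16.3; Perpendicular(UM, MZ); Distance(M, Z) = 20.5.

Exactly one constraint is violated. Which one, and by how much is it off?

Distance(M, Z) = 20.5 — off by 5.50.

K = (0.00, 0.00) ✓; KU at 57.50° ✓; |KU| = 45.90 ✓; ∠KUM = 91.10° ✓; |UM| = 16.30 ✓; ∠(UM, MZ) = 90.00° ✓; |MZ| = 26.00 ✗.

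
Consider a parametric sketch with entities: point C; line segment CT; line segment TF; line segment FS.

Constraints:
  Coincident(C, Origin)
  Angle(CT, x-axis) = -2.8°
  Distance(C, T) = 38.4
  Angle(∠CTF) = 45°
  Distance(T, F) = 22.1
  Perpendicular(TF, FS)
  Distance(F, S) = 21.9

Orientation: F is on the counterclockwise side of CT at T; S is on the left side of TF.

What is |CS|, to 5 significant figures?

7.2887

∠CTF = 45.0°, so TF runs at -2.8° + (180° − 45.0°) = 132.20° from the x-axis; with |TF| = 22.1, F = T + 22.1·(cos 132.20°, sin 132.20°) = (23.509, 14.496). The perpendicularity gives FS at right angles to TF; with |FS| = 21.9 on the left of TF, S = F + 21.9·(-0.74080, -0.67172) = (7.2855, -0.21473). Then |CS| = |S − C| = 7.2887.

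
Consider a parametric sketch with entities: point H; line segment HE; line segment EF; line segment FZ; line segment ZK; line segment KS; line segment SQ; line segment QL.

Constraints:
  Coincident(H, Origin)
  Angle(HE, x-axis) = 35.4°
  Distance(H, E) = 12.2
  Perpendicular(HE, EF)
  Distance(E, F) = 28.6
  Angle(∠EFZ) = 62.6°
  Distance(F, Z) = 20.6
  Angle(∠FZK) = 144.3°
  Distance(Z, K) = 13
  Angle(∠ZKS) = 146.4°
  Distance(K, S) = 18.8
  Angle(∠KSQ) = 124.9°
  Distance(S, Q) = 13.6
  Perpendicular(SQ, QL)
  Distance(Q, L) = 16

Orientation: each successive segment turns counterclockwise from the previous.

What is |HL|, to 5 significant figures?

10.368

∠KSQ = 124.9° gives SQ at 7.2000° from the x-axis; with |SQ| = 13.6, Q = (11.979, -13.044). The perpendicularity gives QL at right angles to SQ, so QL runs at 97.200°; with |QL| = 16.0, L = (9.9739, 2.8299). Then |HL| = |L − H| = 10.368.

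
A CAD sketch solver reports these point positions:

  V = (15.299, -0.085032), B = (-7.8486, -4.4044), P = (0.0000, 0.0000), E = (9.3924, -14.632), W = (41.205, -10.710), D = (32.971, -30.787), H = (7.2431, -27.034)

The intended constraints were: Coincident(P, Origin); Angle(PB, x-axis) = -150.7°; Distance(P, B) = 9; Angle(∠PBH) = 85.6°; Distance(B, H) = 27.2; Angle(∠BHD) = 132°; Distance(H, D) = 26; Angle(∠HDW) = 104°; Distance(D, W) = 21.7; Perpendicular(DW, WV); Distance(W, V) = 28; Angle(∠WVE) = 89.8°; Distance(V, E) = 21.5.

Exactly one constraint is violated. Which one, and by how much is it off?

Distance(V, E) = 21.5 — off by 5.80.

P = (0.00, 0.00) ✓; PB at -150.7° ✓; |PB| = 9.000 ✓; ∠PBH = 85.60° ✓; |BH| = 27.20 ✓; ∠BHD = 132.0° ✓; |HD| = 26.00 ✓; ∠HDW = 104.0° ✓; |DW| = 21.70 ✓; ∠(DW, WV) = 90.00° ✓; |WV| = 28.00 ✓; ∠WVE = 89.80° ✓; |VE| = 15.70 ✗.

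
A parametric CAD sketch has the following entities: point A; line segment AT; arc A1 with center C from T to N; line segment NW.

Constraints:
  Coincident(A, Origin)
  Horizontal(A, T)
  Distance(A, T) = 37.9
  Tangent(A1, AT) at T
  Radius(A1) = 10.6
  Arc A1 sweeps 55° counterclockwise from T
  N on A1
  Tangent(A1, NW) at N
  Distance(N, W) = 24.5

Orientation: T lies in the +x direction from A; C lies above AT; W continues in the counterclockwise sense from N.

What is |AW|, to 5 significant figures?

65.432

On A1, T sits at bearing -90° from C; a 55° counterclockwise sweep puts N at bearing -35°, so N = C + 10.6·(cos -35°, sin -35°) = (46.583, 4.5201). Since A1 is tangent to NW there, CN ⟂ NW, so NW runs along (−sin -35°, cos -35°); with |NW| = 24.5, W = (60.636, 24.589). Then |AW| = |W − A| = 65.432.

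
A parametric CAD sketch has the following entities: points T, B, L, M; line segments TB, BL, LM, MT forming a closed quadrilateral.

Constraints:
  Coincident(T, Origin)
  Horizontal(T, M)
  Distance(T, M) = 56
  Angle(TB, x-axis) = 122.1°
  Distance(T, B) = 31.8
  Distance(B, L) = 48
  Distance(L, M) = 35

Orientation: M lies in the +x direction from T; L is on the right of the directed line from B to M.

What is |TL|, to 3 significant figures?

21.2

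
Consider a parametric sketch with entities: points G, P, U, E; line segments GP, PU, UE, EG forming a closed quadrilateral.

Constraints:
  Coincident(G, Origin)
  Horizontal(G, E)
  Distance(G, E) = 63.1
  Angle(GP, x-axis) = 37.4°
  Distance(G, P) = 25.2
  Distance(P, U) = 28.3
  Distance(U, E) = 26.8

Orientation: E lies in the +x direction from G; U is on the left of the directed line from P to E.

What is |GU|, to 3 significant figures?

52.3

G is at the origin; GE is horizontal with |GE| = 63.1 and E in +x, so E = (63.1, 0). GP runs at 37.4° with |GP| = 25.2, so P = (20.0, 15.3). U is determined by |PU| = 28.3 and |UE| = 26.8 together: it lies at the intersection of circle(P, 28.3) and circle(E, 26.8). With |PE| = 45.7, the foot of the radical line on PE is 23.8 from P and the perpendicular offset is √(28.3² − 23.8²) = 15.4. Taking the left-of-PE solution: U = (47.6, 21.8).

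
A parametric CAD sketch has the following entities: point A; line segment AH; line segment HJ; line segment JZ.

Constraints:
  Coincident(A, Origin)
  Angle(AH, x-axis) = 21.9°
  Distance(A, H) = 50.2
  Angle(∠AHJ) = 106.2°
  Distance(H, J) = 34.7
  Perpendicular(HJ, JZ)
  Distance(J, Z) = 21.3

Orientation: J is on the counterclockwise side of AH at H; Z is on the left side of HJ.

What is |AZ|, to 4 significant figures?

55.64

A is at the origin; AH runs at 21.9° with length 50.2, so H = 50.2·(cos 21.9°, sin 21.9°) = (46.58, 18.72). ∠AHJ = 106.2°, so HJ runs at 21.9° + (180° − 106.2°) = 95.70° from the x-axis; with |HJ| = 34.7, J = H + 34.7·(cos 95.70°, sin 95.70°) = (43.13, 53.25). HJ ⟂ JZ; with |JZ| = 21.3 on the left of HJ, Z = J + 21.3·(-0.9951, -0.09932) = (21.94, 51.14). Then |AZ| = |Z − A| = 55.64.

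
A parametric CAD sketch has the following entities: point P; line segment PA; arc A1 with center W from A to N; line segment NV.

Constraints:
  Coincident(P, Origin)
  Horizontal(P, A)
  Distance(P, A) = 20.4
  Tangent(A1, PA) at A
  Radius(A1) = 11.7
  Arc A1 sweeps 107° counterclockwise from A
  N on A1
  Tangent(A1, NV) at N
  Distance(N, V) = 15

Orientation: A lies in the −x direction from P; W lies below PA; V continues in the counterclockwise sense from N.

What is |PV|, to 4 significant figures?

40.10

P is at the origin; P and A share the same y with |PA| = 20.4 and A on the −x side, so A = (-20.40, 0.000). Since A1 is tangent to PA there, WA ⟂ PA, so W = A + (0, -11.7) = (-20.40, -11.70). On A1, A sits at bearing 90° from W; a 107° counterclockwise sweep puts N at bearing 197°, so N = W + 11.7·(cos 197°, sin 197°) = (-31.59, -15.12). The tangent condition forces WN to be normal to NV, so NV runs along (−sin 197°, cos 197°); with |NV| = 15.0, V = (-27.20, -29.47). Then |PV| = |V − P| = 40.10.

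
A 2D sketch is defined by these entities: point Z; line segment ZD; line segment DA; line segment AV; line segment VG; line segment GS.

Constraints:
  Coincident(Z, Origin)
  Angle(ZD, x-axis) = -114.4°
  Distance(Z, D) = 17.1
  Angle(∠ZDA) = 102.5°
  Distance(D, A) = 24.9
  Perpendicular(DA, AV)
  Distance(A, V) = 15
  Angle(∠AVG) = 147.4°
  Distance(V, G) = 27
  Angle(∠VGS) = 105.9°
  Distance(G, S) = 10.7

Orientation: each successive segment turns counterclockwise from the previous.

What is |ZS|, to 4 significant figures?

18.38

Z is at the origin; ZD runs at -114.4° with length 17.1, so D = (-7.064, -15.57). ∠ZDA = 102.5° gives DA at -36.90° from the x-axis; with |DA| = 24.9, A = (12.85, -30.52). DA ⟂ AV, so AV runs at 53.10°; with |AV| = 15.0, V = (21.85, -18.53). ∠AVG = 147.4° gives VG at 85.70° from the x-axis; with |VG| = 27.0, G = (23.88, 8.396). ∠VGS = 105.9° gives GS at 159.8° from the x-axis; with |GS| = 10.7, S = (13.84, 12.09). Then |ZS| = |S − Z| = 18.38.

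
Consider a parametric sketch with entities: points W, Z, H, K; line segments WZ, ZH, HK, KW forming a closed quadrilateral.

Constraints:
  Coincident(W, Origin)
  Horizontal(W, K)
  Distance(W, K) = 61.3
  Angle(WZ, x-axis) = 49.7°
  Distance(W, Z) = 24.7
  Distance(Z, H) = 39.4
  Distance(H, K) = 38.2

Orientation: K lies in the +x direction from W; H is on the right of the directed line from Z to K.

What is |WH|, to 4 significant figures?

33.65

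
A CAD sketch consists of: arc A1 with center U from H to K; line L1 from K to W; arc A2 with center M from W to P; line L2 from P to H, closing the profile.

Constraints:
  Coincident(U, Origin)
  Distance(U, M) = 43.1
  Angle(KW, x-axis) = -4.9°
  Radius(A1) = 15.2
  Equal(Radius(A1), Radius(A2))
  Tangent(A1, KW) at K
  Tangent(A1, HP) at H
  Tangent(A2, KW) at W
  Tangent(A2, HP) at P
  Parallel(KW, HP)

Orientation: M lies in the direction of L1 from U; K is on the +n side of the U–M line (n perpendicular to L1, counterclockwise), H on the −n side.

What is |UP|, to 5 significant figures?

45.702

The slot axis is L1's direction at -4.9°, so u = (cos -4.9°, sin -4.9°) = (0.99635, -0.085417) and n = (−sin -4.9°, cos -4.9°) = (0.085417, 0.99635). U is at the origin and M lies 43.1 along u from U, so M = 43.1·u = (42.942, -3.6815). Tangency of A1 to both parallel lines with radius 15.2 puts K and H at U ± 15.2·n: K = (1.2983, 15.144), H = (-1.2983, -15.144). Equal radii place W and P the same way about M: W = M + 15.2·n = (44.241, 11.463), P = M − 15.2·n = (41.644, -18.826). Then |UP| = |P − U| = 45.702.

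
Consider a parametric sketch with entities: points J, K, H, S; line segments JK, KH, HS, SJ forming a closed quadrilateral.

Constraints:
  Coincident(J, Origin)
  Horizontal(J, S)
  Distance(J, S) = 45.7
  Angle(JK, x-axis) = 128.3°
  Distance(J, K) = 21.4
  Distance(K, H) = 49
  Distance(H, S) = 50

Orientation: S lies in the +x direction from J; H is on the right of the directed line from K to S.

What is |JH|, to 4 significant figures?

29.15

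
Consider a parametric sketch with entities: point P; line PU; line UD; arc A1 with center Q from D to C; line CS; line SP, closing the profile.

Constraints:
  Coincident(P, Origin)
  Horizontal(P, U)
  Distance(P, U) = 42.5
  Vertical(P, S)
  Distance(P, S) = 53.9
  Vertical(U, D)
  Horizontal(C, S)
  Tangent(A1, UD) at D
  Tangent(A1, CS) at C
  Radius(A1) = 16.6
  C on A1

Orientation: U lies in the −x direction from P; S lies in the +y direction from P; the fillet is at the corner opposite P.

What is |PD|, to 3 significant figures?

56.5

P is at the origin; P and U share the same y with |PU| = 42.5 and U on the −x side, so U = (-42.5, 0.00). P and S share the same x with |PS| = 53.9 and S on the +y side, so S = (0.00, 53.9). The virtual corner opposite P is at (-42.5, 53.9). Since A1 is tangent to UD there, QD ⟂ UD and the tangent condition forces QC to be normal to CS, with radius 16.6, so the center Q sits 16.6 in from both sides at Q = (-25.9, 37.3). That places the tangent points at D = (-42.5, 37.3) on UD and C = (-25.9, 53.9) on CS. Then |PD| = |D − P| = 56.5.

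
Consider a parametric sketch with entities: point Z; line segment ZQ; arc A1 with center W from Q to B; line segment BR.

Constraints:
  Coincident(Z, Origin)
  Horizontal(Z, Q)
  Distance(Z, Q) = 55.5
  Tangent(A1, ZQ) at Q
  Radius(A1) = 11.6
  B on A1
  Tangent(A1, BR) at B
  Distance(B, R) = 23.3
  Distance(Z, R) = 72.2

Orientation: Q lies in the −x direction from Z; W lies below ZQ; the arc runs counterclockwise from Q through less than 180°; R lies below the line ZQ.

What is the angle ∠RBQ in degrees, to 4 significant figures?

129.2°

Z is at the origin; ZQ is horizontal with |ZQ| = 55.5 and Q on the −x side, so Q = (-55.50, 0.000). Tangency of A1 to ZQ means the radius WQ is perpendicular to ZQ, so W = Q + (0, -11.6) = (-55.50, -11.60). Since WB ⟂ BR (tangency), |WR| = √(11.6² + 23.3²) = 26.03 regardless of where B sits on A1. So R lies on both circle(Z, 72.2) and circle(W, 26.03); the below-ZQ intersection is R = (-62.14, -36.77). B is the foot of the tangent from R: B = (-66.86, -13.95).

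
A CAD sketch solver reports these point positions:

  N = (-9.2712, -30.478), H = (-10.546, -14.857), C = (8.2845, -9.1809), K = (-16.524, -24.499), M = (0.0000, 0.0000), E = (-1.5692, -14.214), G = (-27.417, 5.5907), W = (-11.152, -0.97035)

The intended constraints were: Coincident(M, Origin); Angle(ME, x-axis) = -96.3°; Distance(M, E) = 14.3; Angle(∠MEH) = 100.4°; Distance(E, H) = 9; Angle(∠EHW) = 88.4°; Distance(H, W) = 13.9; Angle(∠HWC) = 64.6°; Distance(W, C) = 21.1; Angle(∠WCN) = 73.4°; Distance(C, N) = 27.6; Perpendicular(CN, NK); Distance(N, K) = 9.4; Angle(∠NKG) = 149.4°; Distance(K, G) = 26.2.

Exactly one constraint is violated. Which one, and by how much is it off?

Distance(K, G) = 26.2 — off by 5.80.

M = (0.00, 0.00) ✓; ME at -96.30° ✓; |ME| = 14.30 ✓; ∠MEH = 100.4° ✓; |EH| = 9.000 ✓; ∠EHW = 88.40° ✓; |HW| = 13.90 ✓; ∠HWC = 64.60° ✓; |WC| = 21.10 ✓; ∠WCN = 73.40° ✓; |CN| = 27.60 ✓; ∠(CN, NK) = 90.00° ✓; |NK| = 9.400 ✓; ∠NKG = 149.4° ✓; |KG| = 32.00 ✗.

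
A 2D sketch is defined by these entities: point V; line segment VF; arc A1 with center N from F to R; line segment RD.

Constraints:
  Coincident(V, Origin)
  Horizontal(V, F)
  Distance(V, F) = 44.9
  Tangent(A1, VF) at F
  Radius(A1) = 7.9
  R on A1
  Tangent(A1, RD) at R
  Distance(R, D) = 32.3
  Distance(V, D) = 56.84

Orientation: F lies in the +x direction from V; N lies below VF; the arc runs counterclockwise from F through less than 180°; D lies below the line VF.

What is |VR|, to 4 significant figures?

38.00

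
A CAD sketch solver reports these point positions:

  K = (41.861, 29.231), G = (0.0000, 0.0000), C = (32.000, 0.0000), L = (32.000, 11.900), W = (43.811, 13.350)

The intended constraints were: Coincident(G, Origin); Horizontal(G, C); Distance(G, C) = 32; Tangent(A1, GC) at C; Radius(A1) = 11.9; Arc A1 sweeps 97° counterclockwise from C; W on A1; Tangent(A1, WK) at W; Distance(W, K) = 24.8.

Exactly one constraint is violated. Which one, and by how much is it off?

Distance(W, K) = 24.8 — off by 8.80.

G = (0.00, 0.00) ✓; G.y = 0.00, C.y = 0.00 ✓; |GC| = 32.00 ✓; ∠(LC, CG) = 90.00° ✓; |LC| = 11.90 ✓; bearing(L→W) − bearing(L→C) = 97.00° ✓; |LW| = 11.90 ✓; ∠(LW, WK) = 90.00° ✓; |WK| = 16.00 ✗.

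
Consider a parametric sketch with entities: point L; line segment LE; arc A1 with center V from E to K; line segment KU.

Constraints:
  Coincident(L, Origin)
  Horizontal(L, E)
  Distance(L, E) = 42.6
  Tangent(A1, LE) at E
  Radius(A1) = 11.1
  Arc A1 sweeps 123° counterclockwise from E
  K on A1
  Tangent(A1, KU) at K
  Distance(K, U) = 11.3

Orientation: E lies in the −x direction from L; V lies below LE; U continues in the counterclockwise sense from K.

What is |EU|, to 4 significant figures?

26.81

L is at the origin; L and E share the same y with |LE| = 42.6 and E on the −x side, so E = (-42.60, 0.000). A1 meets LE tangentially, so VE is at right angles to LE, so V = E + (0, -11.1) = (-42.60, -11.10). On A1, E sits at bearing 90° from V; a 123° counterclockwise sweep puts K at bearing 213°, so K = V + 11.1·(cos 213°, sin 213°) = (-51.91, -17.15). A1 meets KU tangentially, so VK is at right angles to KU, so KU runs along (−sin 213°, cos 213°); with |KU| = 11.3, U = (-45.75, -26.62). Then |EU| = |U − E| = 26.81.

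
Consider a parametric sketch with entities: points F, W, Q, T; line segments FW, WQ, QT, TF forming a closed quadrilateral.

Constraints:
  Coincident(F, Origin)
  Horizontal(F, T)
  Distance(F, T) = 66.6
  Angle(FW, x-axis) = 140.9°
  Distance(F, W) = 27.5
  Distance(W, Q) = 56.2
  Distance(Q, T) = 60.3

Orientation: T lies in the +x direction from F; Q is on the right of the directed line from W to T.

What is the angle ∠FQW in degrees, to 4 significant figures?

12.26°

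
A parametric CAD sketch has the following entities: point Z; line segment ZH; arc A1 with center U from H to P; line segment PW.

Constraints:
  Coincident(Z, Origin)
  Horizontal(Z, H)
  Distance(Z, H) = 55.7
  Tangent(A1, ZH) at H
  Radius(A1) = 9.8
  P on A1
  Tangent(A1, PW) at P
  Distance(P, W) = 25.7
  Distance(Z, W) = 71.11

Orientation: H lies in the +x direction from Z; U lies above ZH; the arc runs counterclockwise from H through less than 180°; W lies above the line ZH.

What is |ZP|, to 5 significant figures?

66.356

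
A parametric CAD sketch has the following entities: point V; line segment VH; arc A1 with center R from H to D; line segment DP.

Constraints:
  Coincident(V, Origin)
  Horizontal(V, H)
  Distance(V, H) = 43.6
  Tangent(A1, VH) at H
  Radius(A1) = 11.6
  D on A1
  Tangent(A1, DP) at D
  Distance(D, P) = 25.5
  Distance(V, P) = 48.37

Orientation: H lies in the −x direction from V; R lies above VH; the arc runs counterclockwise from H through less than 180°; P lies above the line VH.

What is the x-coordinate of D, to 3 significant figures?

-32.0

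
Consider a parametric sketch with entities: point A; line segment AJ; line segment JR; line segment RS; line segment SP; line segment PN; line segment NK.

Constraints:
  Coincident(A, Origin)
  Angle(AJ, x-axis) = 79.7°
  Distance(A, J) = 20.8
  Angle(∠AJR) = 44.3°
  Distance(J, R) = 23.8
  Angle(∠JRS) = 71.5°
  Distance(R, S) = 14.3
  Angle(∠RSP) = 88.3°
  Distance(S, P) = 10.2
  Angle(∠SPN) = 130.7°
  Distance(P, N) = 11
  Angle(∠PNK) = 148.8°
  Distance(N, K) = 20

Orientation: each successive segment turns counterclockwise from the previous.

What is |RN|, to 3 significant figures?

18.0

∠RSP = 88.3° gives SP at 55.6° from the x-axis; with |SP| = 10.2, P = (1.64, 6.67). ∠SPN = 130.7° gives PN at 105° from the x-axis; with |PN| = 11.0, N = (-1.19, 17.3). Then |RN| = |N − R| = 18.0.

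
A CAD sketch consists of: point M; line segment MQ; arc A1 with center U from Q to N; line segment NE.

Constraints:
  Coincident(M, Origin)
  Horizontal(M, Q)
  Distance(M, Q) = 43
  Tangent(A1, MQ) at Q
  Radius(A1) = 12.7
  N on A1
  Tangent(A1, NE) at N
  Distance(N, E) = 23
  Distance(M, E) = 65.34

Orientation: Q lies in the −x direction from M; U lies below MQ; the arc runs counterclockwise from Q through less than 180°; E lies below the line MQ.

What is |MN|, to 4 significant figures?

57.29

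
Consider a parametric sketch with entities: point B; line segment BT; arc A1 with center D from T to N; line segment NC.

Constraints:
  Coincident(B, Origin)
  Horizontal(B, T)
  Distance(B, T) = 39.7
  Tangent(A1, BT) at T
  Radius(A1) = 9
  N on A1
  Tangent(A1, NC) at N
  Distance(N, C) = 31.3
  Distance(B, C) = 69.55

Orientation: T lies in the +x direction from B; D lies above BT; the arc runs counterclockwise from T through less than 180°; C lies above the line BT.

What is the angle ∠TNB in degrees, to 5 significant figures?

26.558°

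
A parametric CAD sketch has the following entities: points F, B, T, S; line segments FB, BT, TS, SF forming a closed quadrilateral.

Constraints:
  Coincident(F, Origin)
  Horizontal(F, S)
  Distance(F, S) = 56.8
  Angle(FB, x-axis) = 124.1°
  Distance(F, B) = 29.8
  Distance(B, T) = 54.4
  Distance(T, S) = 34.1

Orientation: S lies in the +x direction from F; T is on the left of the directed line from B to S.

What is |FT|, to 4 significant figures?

46.97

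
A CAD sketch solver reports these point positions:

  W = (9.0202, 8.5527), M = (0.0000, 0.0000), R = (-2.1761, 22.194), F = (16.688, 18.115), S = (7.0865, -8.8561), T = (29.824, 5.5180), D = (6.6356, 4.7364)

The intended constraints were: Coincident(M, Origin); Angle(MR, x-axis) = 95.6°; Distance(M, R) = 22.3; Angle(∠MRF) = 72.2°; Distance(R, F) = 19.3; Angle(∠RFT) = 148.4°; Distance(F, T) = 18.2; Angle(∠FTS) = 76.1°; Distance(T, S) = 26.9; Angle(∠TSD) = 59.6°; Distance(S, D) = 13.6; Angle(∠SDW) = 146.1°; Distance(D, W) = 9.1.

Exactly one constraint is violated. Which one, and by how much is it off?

Distance(D, W) = 9.1 — off by 4.60.

M = (0.00, 0.00) ✓; MR at 95.60° ✓; |MR| = 22.30 ✓; ∠MRF = 72.20° ✓; |RF| = 19.30 ✓; ∠RFT = 148.4° ✓; |FT| = 18.20 ✓; ∠FTS = 76.10° ✓; |TS| = 26.90 ✓; ∠TSD = 59.60° ✓; |SD| = 13.60 ✓; ∠SDW = 146.1° ✓; |DW| = 4.500 ✗.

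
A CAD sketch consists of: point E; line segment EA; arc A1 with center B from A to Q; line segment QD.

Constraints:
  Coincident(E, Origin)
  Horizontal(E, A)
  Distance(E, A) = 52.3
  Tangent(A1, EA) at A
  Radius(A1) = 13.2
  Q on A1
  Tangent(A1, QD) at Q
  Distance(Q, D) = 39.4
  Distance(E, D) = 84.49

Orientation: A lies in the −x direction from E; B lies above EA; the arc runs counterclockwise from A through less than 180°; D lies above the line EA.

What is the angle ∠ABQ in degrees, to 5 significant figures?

128.29°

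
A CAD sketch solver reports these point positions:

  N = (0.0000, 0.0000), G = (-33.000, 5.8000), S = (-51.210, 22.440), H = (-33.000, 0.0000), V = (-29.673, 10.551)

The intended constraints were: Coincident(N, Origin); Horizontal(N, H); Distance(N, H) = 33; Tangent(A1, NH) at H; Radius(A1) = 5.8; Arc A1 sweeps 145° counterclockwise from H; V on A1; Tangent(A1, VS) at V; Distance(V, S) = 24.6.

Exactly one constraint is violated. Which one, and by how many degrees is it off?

Tangent(A1, VS) at V — off by 6.10°.

N = (0.00, 0.00) ✓; N.y = 0.00, H.y = 0.00 ✓; |NH| = 33.00 ✓; ∠(GH, HN) = 90.00° ✓; |GH| = 5.800 ✓; bearing(G→V) − bearing(G→H) = 145.0° ✓; |GV| = 5.800 ✓; ∠(GV, VS) = 83.90° ✗; |VS| = 24.60 ✓.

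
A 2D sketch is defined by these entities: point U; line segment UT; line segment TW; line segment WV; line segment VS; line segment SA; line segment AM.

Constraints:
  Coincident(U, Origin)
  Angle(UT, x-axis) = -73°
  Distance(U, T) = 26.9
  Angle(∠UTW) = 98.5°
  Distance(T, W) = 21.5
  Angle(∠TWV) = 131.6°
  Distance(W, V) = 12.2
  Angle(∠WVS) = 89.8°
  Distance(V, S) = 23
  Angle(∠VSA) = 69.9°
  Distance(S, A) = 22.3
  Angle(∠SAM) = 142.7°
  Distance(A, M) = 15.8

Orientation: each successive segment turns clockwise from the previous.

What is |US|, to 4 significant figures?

16.48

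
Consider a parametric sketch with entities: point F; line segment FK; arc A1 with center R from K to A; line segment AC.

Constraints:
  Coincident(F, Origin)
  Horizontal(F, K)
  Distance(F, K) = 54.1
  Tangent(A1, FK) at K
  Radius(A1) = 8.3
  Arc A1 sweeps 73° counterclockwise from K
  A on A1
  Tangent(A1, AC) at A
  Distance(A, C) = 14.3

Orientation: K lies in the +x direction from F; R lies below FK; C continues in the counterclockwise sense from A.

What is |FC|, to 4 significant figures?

46.31

On A1, K sits at bearing 90° from R; a 73° counterclockwise sweep puts A at bearing 163°, so A = R + 8.3·(cos 163°, sin 163°) = (46.16, -5.873). A1 meets AC tangentially, so RA is at right angles to AC, so AC runs along (−sin 163°, cos 163°); with |AC| = 14.3, C = (41.98, -19.55). Then |FC| = |C − F| = 46.31.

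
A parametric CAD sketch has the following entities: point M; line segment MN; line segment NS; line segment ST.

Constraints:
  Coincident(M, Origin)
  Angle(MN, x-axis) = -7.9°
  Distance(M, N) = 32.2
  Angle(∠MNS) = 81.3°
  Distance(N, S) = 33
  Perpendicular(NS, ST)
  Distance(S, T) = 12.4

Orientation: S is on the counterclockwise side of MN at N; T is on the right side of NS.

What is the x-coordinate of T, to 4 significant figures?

43.83

∠MNS = 81.3°, so NS runs at -7.9° + (180° − 81.3°) = 90.80° from the x-axis; with |NS| = 33.0, S = N + 33.0·(cos 90.80°, sin 90.80°) = (31.43, 28.57). The perpendicularity gives ST at right angles to NS; with |ST| = 12.4 on the right of NS, T = S + 12.4·(0.9999, 0.01396) = (43.83, 28.74). So T.x = 43.83.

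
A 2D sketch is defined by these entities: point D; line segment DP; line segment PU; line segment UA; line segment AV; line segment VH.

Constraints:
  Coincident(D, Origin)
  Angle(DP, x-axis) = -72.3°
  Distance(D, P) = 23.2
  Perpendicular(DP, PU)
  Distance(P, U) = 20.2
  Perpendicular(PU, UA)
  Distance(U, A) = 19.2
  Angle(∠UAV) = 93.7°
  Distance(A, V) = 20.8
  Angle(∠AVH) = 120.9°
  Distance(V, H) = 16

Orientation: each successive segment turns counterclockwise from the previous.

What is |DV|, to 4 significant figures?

2.715

PU ⟂ UA, so UA runs at 107.7°; with |UA| = 19.2, A = (20.46, 2.331). ∠UAV = 93.7° gives AV at -166.0° from the x-axis; with |AV| = 20.8, V = (0.2777, -2.701). Then |DV| = |V − D| = 2.715.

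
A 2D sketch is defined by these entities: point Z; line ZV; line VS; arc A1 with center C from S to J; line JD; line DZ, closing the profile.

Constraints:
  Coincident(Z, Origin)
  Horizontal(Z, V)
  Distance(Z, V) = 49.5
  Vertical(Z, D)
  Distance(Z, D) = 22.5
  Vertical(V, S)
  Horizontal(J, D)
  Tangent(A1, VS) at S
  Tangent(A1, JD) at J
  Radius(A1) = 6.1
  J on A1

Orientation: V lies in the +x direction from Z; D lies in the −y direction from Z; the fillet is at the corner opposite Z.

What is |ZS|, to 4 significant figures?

52.15

Z is at the origin; Z and V share the same y with |ZV| = 49.5 and V on the +x side, so V = (49.50, 0.000). ZD is vertical with |ZD| = 22.5 and D on the −y side, so D = (0.000, -22.50). The virtual corner opposite Z is at (49.50, -22.50). Tangency of A1 to VS means the radius CS is perpendicular to VS and the tangent condition forces CJ to be normal to JD, with radius 6.1, so the center C sits 6.1 in from both sides at C = (43.40, -16.40). That places the tangent points at S = (49.50, -16.40) on VS and J = (43.40, -22.50) on JD. Then |ZS| = |S − Z| = 52.15.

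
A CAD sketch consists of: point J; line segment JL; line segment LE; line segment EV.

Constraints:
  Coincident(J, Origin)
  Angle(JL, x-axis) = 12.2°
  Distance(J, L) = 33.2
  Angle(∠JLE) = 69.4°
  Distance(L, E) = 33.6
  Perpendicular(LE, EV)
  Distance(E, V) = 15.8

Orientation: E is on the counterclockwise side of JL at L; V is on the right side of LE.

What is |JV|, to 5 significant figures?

51.748

∠JLE = 69.4°, so LE runs at 12.2° + (180° − 69.4°) = 122.80° from the x-axis; with |LE| = 33.6, E = L + 33.6·(cos 122.80°, sin 122.80°) = (14.249, 35.259). LE is perpendicular to EV; with |EV| = 15.8 on the right of LE, V = E + 15.8·(0.84057, 0.54171) = (27.530, 43.818). Then |JV| = |V − J| = 51.748.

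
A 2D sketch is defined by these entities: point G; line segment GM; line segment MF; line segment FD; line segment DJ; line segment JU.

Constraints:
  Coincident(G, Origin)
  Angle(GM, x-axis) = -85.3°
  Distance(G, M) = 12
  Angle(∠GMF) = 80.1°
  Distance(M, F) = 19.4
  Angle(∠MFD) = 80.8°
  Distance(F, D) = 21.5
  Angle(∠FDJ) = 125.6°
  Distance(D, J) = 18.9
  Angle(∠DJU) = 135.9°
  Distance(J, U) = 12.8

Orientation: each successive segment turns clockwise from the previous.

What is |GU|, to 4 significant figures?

20.62

G is at the origin; GM runs at -85.3° with length 12.0, so M = (0.9833, -11.96). ∠GMF = 80.1° gives MF at 174.8° from the x-axis; with |MF| = 19.4, F = (-18.34, -10.20). ∠MFD = 80.8° gives FD at 75.60° from the x-axis; with |FD| = 21.5, D = (-12.99, 10.62). ∠FDJ = 125.6° gives DJ at 21.20° from the x-axis; with |DJ| = 18.9, J = (4.631, 17.46). ∠DJU = 135.9° gives JU at -22.90° from the x-axis; with |JU| = 12.8, U = (16.42, 12.48). Then |GU| = |U − G| = 20.62.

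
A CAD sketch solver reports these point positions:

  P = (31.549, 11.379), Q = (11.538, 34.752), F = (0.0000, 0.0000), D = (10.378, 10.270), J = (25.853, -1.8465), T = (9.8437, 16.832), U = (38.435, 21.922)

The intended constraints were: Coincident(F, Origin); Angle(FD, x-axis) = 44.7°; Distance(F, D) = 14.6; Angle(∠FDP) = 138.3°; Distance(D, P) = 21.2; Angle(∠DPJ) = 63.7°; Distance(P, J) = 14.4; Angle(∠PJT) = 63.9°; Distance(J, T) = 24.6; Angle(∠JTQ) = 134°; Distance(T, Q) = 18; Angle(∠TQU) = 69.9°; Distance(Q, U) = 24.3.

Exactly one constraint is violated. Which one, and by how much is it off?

Distance(Q, U) = 24.3 — off by 5.50.

F = (0.00, 0.00) ✓; FD at 44.70° ✓; |FD| = 14.60 ✓; ∠FDP = 138.3° ✓; |DP| = 21.20 ✓; ∠DPJ = 63.70° ✓; |PJ| = 14.40 ✓; ∠PJT = 63.90° ✓; |JT| = 24.60 ✓; ∠JTQ = 134.0° ✓; |TQ| = 18.00 ✓; ∠TQU = 69.90° ✓; |QU| = 29.80 ✗.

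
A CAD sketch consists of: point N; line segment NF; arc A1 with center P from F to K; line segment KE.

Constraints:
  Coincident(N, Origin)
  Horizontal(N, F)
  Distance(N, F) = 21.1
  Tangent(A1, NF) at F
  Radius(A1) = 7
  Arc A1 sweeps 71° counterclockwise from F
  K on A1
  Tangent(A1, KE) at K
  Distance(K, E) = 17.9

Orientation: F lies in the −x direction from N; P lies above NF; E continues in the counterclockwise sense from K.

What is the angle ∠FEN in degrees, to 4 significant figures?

51.69°

N is at the origin; NF is horizontal with |NF| = 21.1 and F on the −x side, so F = (-21.10, 0.000). Since A1 is tangent to NF there, PF ⟂ NF, so P = F + (0, 7) = (-21.10, 7.000). On A1, F sits at bearing -90° from P; a 71° counterclockwise sweep puts K at bearing -19°, so K = P + 7.0·(cos -19°, sin -19°) = (-14.48, 4.721). The tangent condition forces PK to be normal to KE, so KE runs along (−sin -19°, cos -19°); with |KE| = 17.9, E = (-8.654, 21.65). Then cos ∠FEN = EF·EN / (|EF||EN|), giving 51.69°.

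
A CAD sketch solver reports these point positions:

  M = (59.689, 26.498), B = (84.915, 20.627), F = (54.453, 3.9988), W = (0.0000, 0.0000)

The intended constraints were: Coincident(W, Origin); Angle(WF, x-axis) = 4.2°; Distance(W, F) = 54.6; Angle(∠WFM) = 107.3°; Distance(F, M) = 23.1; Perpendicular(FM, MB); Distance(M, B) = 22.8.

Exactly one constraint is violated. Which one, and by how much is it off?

Distance(M, B) = 22.8 — off by 3.10.

W = (0.00, 0.00) ✓; WF at 4.200° ✓; |WF| = 54.60 ✓; ∠WFM = 107.3° ✓; |FM| = 23.10 ✓; ∠(FM, MB) = 90.00° ✓; |MB| = 25.90 ✗.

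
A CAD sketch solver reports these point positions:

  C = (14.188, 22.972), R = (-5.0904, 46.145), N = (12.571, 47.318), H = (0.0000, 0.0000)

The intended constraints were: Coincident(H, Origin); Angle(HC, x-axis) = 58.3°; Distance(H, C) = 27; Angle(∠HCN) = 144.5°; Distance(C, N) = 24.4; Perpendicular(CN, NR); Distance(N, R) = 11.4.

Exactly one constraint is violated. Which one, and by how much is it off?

Distance(N, R) = 11.4 — off by 6.30.

H = (0.00, 0.00) ✓; HC at 58.30° ✓; |HC| = 27.00 ✓; ∠HCN = 144.5° ✓; |CN| = 24.40 ✓; ∠(CN, NR) = 90.00° ✓; |NR| = 17.70 ✗.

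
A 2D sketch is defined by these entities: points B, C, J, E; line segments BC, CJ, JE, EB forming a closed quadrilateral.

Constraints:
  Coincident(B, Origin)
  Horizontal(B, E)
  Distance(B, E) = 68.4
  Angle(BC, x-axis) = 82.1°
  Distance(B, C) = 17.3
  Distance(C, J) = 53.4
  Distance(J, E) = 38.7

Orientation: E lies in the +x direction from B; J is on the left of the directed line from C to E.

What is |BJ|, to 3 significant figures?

63.3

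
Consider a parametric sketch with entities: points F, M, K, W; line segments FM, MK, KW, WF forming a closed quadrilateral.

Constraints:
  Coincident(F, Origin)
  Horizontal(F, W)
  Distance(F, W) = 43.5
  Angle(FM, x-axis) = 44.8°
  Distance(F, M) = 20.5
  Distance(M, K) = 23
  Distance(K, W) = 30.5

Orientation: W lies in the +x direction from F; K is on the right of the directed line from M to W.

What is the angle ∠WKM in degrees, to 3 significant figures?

72.9°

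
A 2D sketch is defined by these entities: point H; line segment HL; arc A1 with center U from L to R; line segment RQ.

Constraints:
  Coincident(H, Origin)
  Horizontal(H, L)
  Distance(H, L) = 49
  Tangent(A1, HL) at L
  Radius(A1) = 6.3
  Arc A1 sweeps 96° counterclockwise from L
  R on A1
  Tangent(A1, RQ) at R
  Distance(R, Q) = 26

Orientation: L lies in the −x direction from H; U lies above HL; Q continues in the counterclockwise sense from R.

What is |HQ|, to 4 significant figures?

56.06

H is at the origin; H and L share the same y with |HL| = 49.0 and L on the −x side, so L = (-49.00, 0.000). A1 meets HL tangentially, so UL is at right angles to HL, so U = L + (0, 6.3) = (-49.00, 6.300). On A1, L sits at bearing -90° from U; a 96° counterclockwise sweep puts R at bearing 6°, so R = U + 6.3·(cos 6°, sin 6°) = (-42.73, 6.959). A1 meets RQ tangentially, so UR is at right angles to RQ, so RQ runs along (−sin 6°, cos 6°); with |RQ| = 26.0, Q = (-45.45, 32.82). Then |HQ| = |Q − H| = 56.06.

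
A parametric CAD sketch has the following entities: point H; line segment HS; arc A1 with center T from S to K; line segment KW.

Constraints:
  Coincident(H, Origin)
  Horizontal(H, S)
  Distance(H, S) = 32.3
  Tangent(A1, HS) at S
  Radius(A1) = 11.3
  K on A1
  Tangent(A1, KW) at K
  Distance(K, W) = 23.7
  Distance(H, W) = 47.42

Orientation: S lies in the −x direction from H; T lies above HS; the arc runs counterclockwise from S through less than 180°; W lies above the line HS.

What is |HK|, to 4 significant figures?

26.25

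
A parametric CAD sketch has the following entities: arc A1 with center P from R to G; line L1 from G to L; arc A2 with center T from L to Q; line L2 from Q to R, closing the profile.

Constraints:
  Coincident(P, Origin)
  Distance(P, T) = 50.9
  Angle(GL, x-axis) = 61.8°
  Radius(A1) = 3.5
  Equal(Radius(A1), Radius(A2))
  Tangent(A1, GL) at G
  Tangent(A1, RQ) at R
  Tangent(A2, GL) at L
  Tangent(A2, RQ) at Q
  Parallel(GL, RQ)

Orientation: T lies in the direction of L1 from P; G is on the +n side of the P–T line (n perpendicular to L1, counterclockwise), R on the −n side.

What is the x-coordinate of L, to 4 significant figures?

20.97

The slot axis is L1's direction at 61.8°, so u = (cos 61.8°, sin 61.8°) = (0.4726, 0.8813) and n = (−sin 61.8°, cos 61.8°) = (-0.8813, 0.4726). P is at the origin and T lies 50.9 along u from P, so T = 50.9·u = (24.05, 44.86). Tangency of A1 to both parallel lines with radius 3.5 puts G and R at P ± 3.5·n: G = (-3.085, 1.654), R = (3.085, -1.654). Equal radii place L and Q the same way about T: L = T + 3.5·n = (20.97, 46.51), Q = T − 3.5·n = (27.14, 43.20). So L.x = 20.97.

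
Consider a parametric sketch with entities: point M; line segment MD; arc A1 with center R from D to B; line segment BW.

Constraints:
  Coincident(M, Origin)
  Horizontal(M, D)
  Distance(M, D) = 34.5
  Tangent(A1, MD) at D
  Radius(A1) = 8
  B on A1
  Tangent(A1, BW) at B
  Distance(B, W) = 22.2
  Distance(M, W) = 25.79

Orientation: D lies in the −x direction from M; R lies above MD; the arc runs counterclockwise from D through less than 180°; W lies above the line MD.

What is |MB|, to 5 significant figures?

28.257

Checks: |RB| = 8.000 ✓; ∠(RB, BW) = 90.00° ✓; |BW| = 22.20 ✓; |MW| = 25.79 ✓.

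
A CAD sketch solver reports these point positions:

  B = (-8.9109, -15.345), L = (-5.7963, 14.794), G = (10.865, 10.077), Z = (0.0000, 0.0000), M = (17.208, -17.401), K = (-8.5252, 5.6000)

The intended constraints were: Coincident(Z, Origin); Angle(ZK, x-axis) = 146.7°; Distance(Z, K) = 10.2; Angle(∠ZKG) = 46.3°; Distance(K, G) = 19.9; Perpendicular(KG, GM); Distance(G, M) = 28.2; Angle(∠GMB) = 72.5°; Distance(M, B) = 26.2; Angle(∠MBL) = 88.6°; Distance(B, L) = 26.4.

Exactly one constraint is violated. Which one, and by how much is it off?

Distance(B, L) = 26.4 — off by 3.90.

Z = (0.00, 0.00) ✓; ZK at 146.7° ✓; |ZK| = 10.20 ✓; ∠ZKG = 46.30° ✓; |KG| = 19.90 ✓; ∠(KG, GM) = 90.00° ✓; |GM| = 28.20 ✓; ∠GMB = 72.50° ✓; |MB| = 26.20 ✓; ∠MBL = 88.60° ✓; |BL| = 30.30 ✗.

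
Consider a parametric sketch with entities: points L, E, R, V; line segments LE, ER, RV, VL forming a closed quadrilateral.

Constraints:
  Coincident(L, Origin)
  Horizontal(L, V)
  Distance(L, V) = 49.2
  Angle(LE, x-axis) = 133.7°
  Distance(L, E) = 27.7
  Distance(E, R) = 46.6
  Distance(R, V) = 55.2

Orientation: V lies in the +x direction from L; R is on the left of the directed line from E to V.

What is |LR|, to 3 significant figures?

50.2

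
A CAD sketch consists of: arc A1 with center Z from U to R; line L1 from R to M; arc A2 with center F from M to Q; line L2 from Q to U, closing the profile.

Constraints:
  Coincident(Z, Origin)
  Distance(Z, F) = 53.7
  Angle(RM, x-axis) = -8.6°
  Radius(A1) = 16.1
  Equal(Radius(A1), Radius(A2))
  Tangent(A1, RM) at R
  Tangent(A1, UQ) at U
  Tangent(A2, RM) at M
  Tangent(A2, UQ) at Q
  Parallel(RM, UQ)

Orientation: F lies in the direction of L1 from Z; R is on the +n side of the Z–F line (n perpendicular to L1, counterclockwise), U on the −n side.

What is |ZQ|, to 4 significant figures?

56.06

The slot axis is L1's direction at -8.6°, so u = (cos -8.6°, sin -8.6°) = (0.9888, -0.1495) and n = (−sin -8.6°, cos -8.6°) = (0.1495, 0.9888). Z is at the origin and F lies 53.7 along u from Z, so F = 53.7·u = (53.10, -8.030). Tangency of A1 to both parallel lines with radius 16.1 puts R and U at Z ± 16.1·n: R = (2.408, 15.92), U = (-2.408, -15.92). Equal radii place M and Q the same way about F: M = F + 16.1·n = (55.50, 7.889), Q = F − 16.1·n = (50.69, -23.95). Then |ZQ| = |Q − Z| = 56.06.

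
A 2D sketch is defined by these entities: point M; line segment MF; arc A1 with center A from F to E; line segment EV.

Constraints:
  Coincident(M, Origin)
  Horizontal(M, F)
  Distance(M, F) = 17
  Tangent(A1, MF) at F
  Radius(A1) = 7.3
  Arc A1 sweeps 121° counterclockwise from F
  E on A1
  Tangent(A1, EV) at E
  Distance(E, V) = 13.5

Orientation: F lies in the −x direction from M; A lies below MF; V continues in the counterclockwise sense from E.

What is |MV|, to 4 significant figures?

27.89

M is at the origin; MF is horizontal with |MF| = 17.0 and F on the −x side, so F = (-17.00, 0.000). Tangency of A1 to MF means the radius AF is perpendicular to MF, so A = F + (0, -7.3) = (-17.00, -7.300). On A1, F sits at bearing 90° from A; a 121° counterclockwise sweep puts E at bearing 211°, so E = A + 7.3·(cos 211°, sin 211°) = (-23.26, -11.06). A1 meets EV tangentially, so AE is at right angles to EV, so EV runs along (−sin 211°, cos 211°); with |EV| = 13.5, V = (-16.30, -22.63). Then |MV| = |V − M| = 27.89.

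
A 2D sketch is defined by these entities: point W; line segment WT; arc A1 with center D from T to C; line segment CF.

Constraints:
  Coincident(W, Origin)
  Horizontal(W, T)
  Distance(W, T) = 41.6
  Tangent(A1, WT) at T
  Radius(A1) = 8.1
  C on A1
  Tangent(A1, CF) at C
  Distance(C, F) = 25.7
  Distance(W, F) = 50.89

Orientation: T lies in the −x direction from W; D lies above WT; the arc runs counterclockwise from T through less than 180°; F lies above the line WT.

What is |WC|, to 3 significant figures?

34.8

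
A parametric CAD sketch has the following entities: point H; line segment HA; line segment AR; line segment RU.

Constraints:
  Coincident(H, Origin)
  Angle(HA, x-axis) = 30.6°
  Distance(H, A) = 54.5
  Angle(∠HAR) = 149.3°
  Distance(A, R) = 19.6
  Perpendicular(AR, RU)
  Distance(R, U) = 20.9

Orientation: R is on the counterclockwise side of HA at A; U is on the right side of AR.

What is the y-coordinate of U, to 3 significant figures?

34.9

∠HAR = 149.3°, so AR runs at 30.6° + (180° − 149.3°) = 61.3° from the x-axis; with |AR| = 19.6, R = A + 19.6·(cos 61.3°, sin 61.3°) = (56.3, 44.9). AR is perpendicular to RU; with |RU| = 20.9 on the right of AR, U = R + 20.9·(0.877, -0.480) = (74.7, 34.9). So U.y = 34.9.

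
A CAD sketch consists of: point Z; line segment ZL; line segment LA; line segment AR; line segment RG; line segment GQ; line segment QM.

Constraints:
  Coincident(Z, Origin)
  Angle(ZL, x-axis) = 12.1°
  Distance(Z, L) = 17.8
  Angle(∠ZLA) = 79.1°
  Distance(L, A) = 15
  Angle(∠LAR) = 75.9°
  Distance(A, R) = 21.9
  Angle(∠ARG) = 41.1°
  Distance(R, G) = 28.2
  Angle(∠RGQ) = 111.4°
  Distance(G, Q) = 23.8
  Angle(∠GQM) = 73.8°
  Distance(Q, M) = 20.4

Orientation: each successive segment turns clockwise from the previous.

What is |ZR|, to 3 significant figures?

7.34

Z is at the origin; ZL runs at 12.1° with length 17.8, so L = (17.4, 3.73). ∠ZLA = 79.1° gives LA at -88.8° from the x-axis; with |LA| = 15.0, A = (17.7, -11.3). ∠LAR = 75.9° gives AR at 167° from the x-axis; with |AR| = 21.9, R = (-3.63, -6.38). Then |ZR| = |R − Z| = 7.34.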